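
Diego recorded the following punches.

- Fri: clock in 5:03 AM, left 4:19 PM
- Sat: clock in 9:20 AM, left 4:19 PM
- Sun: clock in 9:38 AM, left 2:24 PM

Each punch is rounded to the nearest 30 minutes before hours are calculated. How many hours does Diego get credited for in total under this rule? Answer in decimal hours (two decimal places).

Fri: in 5:03 AM→5:00 AM, out 4:19 PM→4:30 PM; 11 h 30 min
Sat: in 9:20 AM→9:30 AM, out 4:19 PM→4:30 PM; 7 h 0 min
Sun: in 9:38 AM→9:30 AM, out 2:24 PM→2:30 PM; 5 h 0 min
Total credited: 23 h 30 min.

23.50 hours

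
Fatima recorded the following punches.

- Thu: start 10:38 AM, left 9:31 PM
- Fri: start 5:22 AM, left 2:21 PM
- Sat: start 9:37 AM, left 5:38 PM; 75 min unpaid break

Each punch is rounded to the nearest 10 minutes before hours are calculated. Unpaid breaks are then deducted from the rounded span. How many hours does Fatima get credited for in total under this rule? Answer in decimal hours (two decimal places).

26.58 hours

Thu: in 10:38 AM→10:40 AM, out 9:31 PM→9:30 PM; 10 h 50 min
Fri: in 5:22 AM→5:20 AM, out 2:21 PM→2:20 PM; 9 h 0 min
Sat: in 9:37 AM→9:40 AM, out 5:38 PM→5:40 PM; 8 h 0 min − 75 min = 6 h 45 min
Total credited: 26 h 35 min.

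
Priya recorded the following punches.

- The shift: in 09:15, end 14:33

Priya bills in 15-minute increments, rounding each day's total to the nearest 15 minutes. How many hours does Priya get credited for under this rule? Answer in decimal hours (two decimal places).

5.25 hours

The shift: 09:15–14:33 = 5 h 18 min → rounds to 5 h 15 min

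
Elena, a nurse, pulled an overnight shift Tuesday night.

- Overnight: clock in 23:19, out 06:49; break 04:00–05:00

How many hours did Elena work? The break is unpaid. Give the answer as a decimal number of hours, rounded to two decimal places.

Overnight: 23:19 → midnight = 0 h 41 min; midnight → 06:49 = 6 h 49 min; span 7 h 30 min; less 60 min break → 6 h 30 min

6.50 hours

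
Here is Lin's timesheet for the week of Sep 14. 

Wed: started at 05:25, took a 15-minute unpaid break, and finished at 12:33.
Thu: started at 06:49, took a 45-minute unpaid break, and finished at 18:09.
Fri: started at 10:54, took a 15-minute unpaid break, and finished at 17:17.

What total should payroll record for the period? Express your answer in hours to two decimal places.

Wed: 05:25–12:33 = 7 h 8 min; less 15 min break → 6 h 53 min
Thu: 06:49–18:09 = 11 h 20 min; less 45 min break → 10 h 35 min
Fri: 10:54–17:17 = 6 h 23 min; less 15 min break → 6 h 8 min
Total: 6 h 53 min + 10 h 35 min + 6 h 8 min = 23 h 36 min.

23.60 hours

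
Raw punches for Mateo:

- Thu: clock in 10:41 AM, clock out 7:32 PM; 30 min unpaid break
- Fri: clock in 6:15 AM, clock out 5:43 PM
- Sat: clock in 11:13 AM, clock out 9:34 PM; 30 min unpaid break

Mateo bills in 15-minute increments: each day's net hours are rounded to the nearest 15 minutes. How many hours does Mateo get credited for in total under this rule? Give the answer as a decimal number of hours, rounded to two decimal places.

29.50 hours

Thu: 10:41 AM–7:32 PM = 8 h 51 min − 30 min = 8 h 21 min → rounds to 8 h 15 min
Fri: 6:15 AM–5:43 PM = 11 h 28 min → rounds to 11 h 30 min
Sat: 11:13 AM–9:34 PM = 10 h 21 min − 30 min = 9 h 51 min → rounds to 9 h 45 min
Total credited: 29 h 30 min.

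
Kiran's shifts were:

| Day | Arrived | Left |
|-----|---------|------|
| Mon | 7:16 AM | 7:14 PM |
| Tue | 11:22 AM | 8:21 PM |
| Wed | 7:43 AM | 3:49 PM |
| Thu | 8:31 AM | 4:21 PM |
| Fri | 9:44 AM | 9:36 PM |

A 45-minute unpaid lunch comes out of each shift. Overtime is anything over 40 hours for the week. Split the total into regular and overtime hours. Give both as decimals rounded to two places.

Regular 40.00 hours, overtime 5.00 hours

Mon: 7:16 AM–7:14 PM = 11 h 58 min; less 45 min break → 11 h 13 min
Tue: 11:22 AM–8:21 PM = 8 h 59 min; less 45 min break → 8 h 14 min
Wed: 7:43 AM–3:49 PM = 8 h 6 min; less 45 min break → 7 h 21 min
Thu: 8:31 AM–4:21 PM = 7 h 50 min; less 45 min break → 7 h 5 min
Fri: 9:44 AM–9:36 PM = 11 h 52 min; less 45 min break → 11 h 7 min
Total worked: 45 h 0 min = 45.00 h.
Threshold 40 h → overtime 5 h 0 min, regular 40 h 0 min.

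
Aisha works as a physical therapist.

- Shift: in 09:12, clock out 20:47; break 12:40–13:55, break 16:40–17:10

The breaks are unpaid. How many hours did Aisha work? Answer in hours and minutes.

Shift: 09:12–20:47 = 11 h 35 min; less 105 min break → 9 h 50 min

9 h 50 min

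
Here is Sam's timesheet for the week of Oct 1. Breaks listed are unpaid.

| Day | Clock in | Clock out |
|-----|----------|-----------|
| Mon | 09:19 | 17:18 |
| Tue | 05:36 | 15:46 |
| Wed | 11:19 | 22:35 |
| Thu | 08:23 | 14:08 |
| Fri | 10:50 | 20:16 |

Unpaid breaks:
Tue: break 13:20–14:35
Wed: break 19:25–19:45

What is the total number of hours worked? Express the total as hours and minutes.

43 h 1 min

Mon: 09:19–17:18 = 7 h 59 min
Tue: 05:36–15:46 = 10 h 10 min; less 75 min break → 8 h 55 min
Wed: 11:19–22:35 = 11 h 16 min; less 20 min break → 10 h 56 min
Thu: 08:23–14:08 = 5 h 45 min
Fri: 10:50–20:16 = 9 h 26 min
Total: 7 h 59 min + 8 h 55 min + 10 h 56 min + 5 h 45 min + 9 h 26 min = 43 h 1 min.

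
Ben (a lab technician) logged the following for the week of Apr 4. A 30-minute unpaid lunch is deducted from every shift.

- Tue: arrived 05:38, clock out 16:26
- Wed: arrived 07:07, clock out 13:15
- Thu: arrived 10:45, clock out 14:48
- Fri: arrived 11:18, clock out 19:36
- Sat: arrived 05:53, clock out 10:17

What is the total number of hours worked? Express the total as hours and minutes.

Tue: 05:38–16:26 = 10 h 48 min; less 30 min break → 10 h 18 min
Wed: 07:07–13:15 = 6 h 8 min; less 30 min break → 5 h 38 min
Thu: 10:45–14:48 = 4 h 3 min; less 30 min break → 3 h 33 min
Fri: 11:18–19:36 = 8 h 18 min; less 30 min break → 7 h 48 min
Sat: 05:53–10:17 = 4 h 24 min; less 30 min break → 3 h 54 min
Total: 10 h 18 min + 5 h 38 min + 3 h 33 min + 7 h 48 min + 3 h 54 min = 31 h 11 min.

31 h 11 min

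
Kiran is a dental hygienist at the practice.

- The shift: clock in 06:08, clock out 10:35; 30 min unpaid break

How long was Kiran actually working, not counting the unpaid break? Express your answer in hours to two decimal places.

3.95 hours

The shift: 06:08–10:35 = 4 h 27 min; less 30 min break → 3 h 57 min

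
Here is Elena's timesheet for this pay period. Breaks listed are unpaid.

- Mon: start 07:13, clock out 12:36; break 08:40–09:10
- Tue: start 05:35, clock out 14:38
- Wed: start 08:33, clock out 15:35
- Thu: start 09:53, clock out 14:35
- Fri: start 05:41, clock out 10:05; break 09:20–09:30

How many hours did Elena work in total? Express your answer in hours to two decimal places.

29.90 hours

Mon: 07:13–12:36 = 5 h 23 min; less 30 min break → 4 h 53 min
Tue: 05:35–14:38 = 9 h 3 min
Wed: 08:33–15:35 = 7 h 2 min
Thu: 09:53–14:35 = 4 h 42 min
Fri: 05:41–10:05 = 4 h 24 min; less 10 min break → 4 h 14 min
Total: 4 h 53 min + 9 h 3 min + 7 h 2 min + 4 h 42 min + 4 h 14 min = 29 h 54 min.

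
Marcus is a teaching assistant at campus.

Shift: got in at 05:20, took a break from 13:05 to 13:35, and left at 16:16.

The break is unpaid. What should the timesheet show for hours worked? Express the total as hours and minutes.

Shift: 05:20–16:16 = 10 h 56 min; less 30 min break → 10 h 26 min

10 h 26 min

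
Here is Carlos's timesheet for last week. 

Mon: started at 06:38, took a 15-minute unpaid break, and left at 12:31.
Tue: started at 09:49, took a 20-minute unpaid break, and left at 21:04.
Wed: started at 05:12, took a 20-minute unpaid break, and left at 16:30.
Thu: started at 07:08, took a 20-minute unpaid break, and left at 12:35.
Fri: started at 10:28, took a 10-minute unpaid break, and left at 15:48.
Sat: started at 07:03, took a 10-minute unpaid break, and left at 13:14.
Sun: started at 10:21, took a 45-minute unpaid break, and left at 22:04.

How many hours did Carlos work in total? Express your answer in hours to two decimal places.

Mon: 06:38–12:31 = 5 h 53 min; less 15 min break → 5 h 38 min
Tue: 09:49–21:04 = 11 h 15 min; less 20 min break → 10 h 55 min
Wed: 05:12–16:30 = 11 h 18 min; less 20 min break → 10 h 58 min
Thu: 07:08–12:35 = 5 h 27 min; less 20 min break → 5 h 7 min
Fri: 10:28–15:48 = 5 h 20 min; less 10 min break → 5 h 10 min
Sat: 07:03–13:14 = 6 h 11 min; less 10 min break → 6 h 1 min
Sun: 10:21–22:04 = 11 h 43 min; less 45 min break → 10 h 58 min
Total: 5 h 38 min + 10 h 55 min + 10 h 58 min + 5 h 7 min + 5 h 10 min + 6 h 1 min + 10 h 58 min = 54 h 47 min.

54.78 hours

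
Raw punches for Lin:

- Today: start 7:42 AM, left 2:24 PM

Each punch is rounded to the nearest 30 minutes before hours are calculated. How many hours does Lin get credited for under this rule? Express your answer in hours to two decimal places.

Today: in 7:42 AM→7:30 AM, out 2:24 PM→2:30 PM; 7 h 0 min

7.00 hours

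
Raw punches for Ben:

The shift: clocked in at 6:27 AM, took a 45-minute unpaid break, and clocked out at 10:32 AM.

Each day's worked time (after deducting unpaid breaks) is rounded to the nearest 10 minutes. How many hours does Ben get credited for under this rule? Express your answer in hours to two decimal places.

The shift: 6:27 AM–10:32 AM = 4 h 5 min − 45 min = 3 h 20 min → rounds to 3 h 20 min

3.33 hours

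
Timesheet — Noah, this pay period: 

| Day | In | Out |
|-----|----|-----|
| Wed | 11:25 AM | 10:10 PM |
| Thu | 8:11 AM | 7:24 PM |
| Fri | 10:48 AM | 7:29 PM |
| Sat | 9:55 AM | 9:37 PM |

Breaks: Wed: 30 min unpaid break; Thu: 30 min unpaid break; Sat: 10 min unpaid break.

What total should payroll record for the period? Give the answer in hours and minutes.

Wed: 11:25 AM–10:10 PM = 10 h 45 min; less 30 min break → 10 h 15 min
Thu: 8:11 AM–7:24 PM = 11 h 13 min; less 30 min break → 10 h 43 min
Fri: 10:48 AM–7:29 PM = 8 h 41 min
Sat: 9:55 AM–9:37 PM = 11 h 42 min; less 10 min break → 11 h 32 min
Total: 10 h 15 min + 10 h 43 min + 8 h 41 min + 11 h 32 min = 41 h 11 min.

41 h 11 min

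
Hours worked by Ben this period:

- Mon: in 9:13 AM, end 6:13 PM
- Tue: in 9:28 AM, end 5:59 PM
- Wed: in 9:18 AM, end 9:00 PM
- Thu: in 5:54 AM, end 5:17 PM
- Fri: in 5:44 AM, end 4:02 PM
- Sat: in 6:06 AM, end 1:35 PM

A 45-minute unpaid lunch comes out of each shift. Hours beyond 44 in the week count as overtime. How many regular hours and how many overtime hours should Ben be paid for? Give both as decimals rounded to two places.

Mon: 9:13 AM–6:13 PM = 9 h 0 min; less 45 min break → 8 h 15 min
Tue: 9:28 AM–5:59 PM = 8 h 31 min; less 45 min break → 7 h 46 min
Wed: 9:18 AM–9:00 PM = 11 h 42 min; less 45 min break → 10 h 57 min
Thu: 5:54 AM–5:17 PM = 11 h 23 min; less 45 min break → 10 h 38 min
Fri: 5:44 AM–4:02 PM = 10 h 18 min; less 45 min break → 9 h 33 min
Sat: 6:06 AM–1:35 PM = 7 h 29 min; less 45 min break → 6 h 44 min
Total worked: 53 h 53 min = 53.88 h.
Threshold 44 h → overtime 9 h 53 min, regular 44 h 0 min.

Regular 44.00 hours, overtime 9.88 hours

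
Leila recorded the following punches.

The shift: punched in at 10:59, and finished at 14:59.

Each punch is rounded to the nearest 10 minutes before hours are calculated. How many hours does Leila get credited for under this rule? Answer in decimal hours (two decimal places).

The shift: in 10:59→11:00, out 14:59→15:00; 4 h 0 min

4.00 hours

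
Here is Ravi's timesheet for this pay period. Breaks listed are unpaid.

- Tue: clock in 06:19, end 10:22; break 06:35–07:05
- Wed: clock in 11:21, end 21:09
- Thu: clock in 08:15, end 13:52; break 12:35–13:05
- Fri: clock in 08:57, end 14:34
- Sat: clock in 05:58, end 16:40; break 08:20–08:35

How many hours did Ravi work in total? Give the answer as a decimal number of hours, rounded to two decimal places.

Tue: 06:19–10:22 = 4 h 3 min; less 30 min break → 3 h 33 min
Wed: 11:21–21:09 = 9 h 48 min
Thu: 08:15–13:52 = 5 h 37 min; less 30 min break → 5 h 7 min
Fri: 08:57–14:34 = 5 h 37 min
Sat: 05:58–16:40 = 10 h 42 min; less 15 min break → 10 h 27 min
Total: 3 h 33 min + 9 h 48 min + 5 h 7 min + 5 h 37 min + 10 h 27 min = 34 h 32 min.

34.53 hours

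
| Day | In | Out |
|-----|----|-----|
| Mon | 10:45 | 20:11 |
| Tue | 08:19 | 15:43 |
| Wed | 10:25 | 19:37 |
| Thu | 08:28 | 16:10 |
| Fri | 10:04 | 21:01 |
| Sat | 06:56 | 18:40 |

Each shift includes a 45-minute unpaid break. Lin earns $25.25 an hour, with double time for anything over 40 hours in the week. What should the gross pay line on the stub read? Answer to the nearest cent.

Mon: 10:45–20:11 = 9 h 26 min; less 45 min break → 8 h 41 min
Tue: 08:19–15:43 = 7 h 24 min; less 45 min break → 6 h 39 min
Wed: 10:25–19:37 = 9 h 12 min; less 45 min break → 8 h 27 min
Thu: 08:28–16:10 = 7 h 42 min; less 45 min break → 6 h 57 min
Fri: 10:04–21:01 = 10 h 57 min; less 45 min break → 10 h 12 min
Sat: 06:56–18:40 = 11 h 44 min; less 45 min break → 10 h 59 min
Total worked: 51 h 55 min = 3115 min.
Regular 40 h 0 min = 2400 min at $25.25/h; overtime 11 h 55 min = 715 min at $50.50/h.
Pay = (2400 × $25.25 + 715 × $50.50) ÷ 60 = $1611.79.

$1611.79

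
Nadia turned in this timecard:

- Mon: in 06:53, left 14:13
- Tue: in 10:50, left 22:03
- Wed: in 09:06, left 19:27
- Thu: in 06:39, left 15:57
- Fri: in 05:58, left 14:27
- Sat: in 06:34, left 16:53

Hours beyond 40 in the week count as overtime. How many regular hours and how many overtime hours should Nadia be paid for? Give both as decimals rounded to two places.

Mon: 06:53–14:13 = 7 h 20 min
Tue: 10:50–22:03 = 11 h 13 min
Wed: 09:06–19:27 = 10 h 21 min
Thu: 06:39–15:57 = 9 h 18 min
Fri: 05:58–14:27 = 8 h 29 min
Sat: 06:34–16:53 = 10 h 19 min
Total worked: 57 h 0 min = 57.00 h.
Threshold 40 h → overtime 17 h 0 min, regular 40 h 0 min.

Regular 40.00 hours, overtime 17.00 hours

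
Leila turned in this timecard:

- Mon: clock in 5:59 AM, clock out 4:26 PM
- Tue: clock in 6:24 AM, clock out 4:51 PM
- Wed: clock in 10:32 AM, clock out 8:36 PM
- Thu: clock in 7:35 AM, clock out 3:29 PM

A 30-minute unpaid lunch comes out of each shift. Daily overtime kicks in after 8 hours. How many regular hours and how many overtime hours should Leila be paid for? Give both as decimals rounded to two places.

Mon: 5:59 AM–4:26 PM = 10 h 27 min; less 30 min break → 9 h 57 min
Tue: 6:24 AM–4:51 PM = 10 h 27 min; less 30 min break → 9 h 57 min
Wed: 10:32 AM–8:36 PM = 10 h 4 min; less 30 min break → 9 h 34 min
Thu: 7:35 AM–3:29 PM = 7 h 54 min; less 30 min break → 7 h 24 min
Mon reg 8 h 0 min / OT 1 h 57 min; Tue reg 8 h 0 min / OT 1 h 57 min; Wed reg 8 h 0 min / OT 1 h 34 min; Thu reg 7 h 24 min / OT 0 h 0 min.
Totals: regular 31 h 24 min, overtime 5 h 28 min.

Regular 31.40 hours, overtime 5.47 hours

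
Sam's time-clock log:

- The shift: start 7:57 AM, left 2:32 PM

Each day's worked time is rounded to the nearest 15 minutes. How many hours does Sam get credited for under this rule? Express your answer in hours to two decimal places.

The shift: 7:57 AM–2:32 PM = 6 h 35 min → rounds to 6 h 30 min

6.50 hours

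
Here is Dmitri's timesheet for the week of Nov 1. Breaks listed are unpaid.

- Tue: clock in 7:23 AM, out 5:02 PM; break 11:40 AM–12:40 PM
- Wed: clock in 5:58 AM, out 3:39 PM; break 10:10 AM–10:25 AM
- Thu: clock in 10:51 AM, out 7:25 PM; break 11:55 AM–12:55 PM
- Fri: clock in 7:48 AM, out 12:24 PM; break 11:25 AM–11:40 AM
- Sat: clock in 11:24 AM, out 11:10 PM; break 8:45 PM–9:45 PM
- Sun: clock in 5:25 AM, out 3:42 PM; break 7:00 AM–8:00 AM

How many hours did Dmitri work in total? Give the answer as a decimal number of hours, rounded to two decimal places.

50.05 hours

Tue: 7:23 AM–5:02 PM = 9 h 39 min; less 60 min break → 8 h 39 min
Wed: 5:58 AM–3:39 PM = 9 h 41 min; less 15 min break → 9 h 26 min
Thu: 10:51 AM–7:25 PM = 8 h 34 min; less 60 min break → 7 h 34 min
Fri: 7:48 AM–12:24 PM = 4 h 36 min; less 15 min break → 4 h 21 min
Sat: 11:24 AM–11:10 PM = 11 h 46 min; less 60 min break → 10 h 46 min
Sun: 5:25 AM–3:42 PM = 10 h 17 min; less 60 min break → 9 h 17 min
Total: 8 h 39 min + 9 h 26 min + 7 h 34 min + 4 h 21 min + 10 h 46 min + 9 h 17 min = 50 h 3 min.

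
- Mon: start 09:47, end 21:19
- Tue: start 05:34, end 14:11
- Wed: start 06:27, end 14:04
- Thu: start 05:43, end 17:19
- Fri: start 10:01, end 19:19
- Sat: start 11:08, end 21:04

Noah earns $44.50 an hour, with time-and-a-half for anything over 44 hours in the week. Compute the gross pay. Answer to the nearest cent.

$2932.55

Mon: 09:47–21:19 = 11 h 32 min
Tue: 05:34–14:11 = 8 h 37 min
Wed: 06:27–14:04 = 7 h 37 min
Thu: 05:43–17:19 = 11 h 36 min
Fri: 10:01–19:19 = 9 h 18 min
Sat: 11:08–21:04 = 9 h 56 min
Total worked: 58 h 36 min = 3516 min.
Regular 44 h 0 min = 2640 min at $44.50/h; overtime 14 h 36 min = 876 min at $66.75/h.
Pay = (2640 × $44.50 + 876 × $66.75) ÷ 60 = $2932.55.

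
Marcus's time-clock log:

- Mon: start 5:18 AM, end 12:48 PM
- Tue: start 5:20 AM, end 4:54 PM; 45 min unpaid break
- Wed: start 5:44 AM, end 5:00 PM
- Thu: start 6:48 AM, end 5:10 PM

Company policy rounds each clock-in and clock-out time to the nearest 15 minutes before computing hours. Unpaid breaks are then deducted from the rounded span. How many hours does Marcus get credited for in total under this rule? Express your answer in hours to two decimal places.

40.25 hours

Mon: in 5:18 AM→5:15 AM, out 12:48 PM→12:45 PM; 7 h 30 min
Tue: in 5:20 AM→5:15 AM, out 4:54 PM→5:00 PM; 11 h 45 min − 45 min = 11 h 0 min
Wed: in 5:44 AM→5:45 AM, out 5:00 PM→5:00 PM; 11 h 15 min
Thu: in 6:48 AM→6:45 AM, out 5:10 PM→5:15 PM; 10 h 30 min
Total credited: 40 h 15 min.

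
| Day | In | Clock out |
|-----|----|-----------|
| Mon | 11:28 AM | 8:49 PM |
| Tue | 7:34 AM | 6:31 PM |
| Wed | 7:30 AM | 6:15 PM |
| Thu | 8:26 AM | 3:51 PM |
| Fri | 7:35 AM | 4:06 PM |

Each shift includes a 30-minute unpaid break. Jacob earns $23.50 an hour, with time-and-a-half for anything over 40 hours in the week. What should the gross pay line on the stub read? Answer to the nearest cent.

$1098.04

Mon: 11:28 AM–8:49 PM = 9 h 21 min; less 30 min break → 8 h 51 min
Tue: 7:34 AM–6:31 PM = 10 h 57 min; less 30 min break → 10 h 27 min
Wed: 7:30 AM–6:15 PM = 10 h 45 min; less 30 min break → 10 h 15 min
Thu: 8:26 AM–3:51 PM = 7 h 25 min; less 30 min break → 6 h 55 min
Fri: 7:35 AM–4:06 PM = 8 h 31 min; less 30 min break → 8 h 1 min
Total worked: 44 h 29 min = 2669 min.
Regular 40 h 0 min = 2400 min at $23.50/h; overtime 4 h 29 min = 269 min at $35.25/h.
Pay = (2400 × $23.50 + 269 × $35.25) ÷ 60 = $1098.04.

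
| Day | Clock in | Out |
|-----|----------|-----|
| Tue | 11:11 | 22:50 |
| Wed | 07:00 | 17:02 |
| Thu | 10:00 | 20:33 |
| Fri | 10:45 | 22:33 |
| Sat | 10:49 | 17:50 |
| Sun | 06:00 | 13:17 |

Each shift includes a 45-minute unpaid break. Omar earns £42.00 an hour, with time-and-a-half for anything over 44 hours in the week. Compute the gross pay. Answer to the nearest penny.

£2467.50

Tue: 11:11–22:50 = 11 h 39 min; less 45 min break → 10 h 54 min
Wed: 07:00–17:02 = 10 h 2 min; less 45 min break → 9 h 17 min
Thu: 10:00–20:33 = 10 h 33 min; less 45 min break → 9 h 48 min
Fri: 10:45–22:33 = 11 h 48 min; less 45 min break → 11 h 3 min
Sat: 10:49–17:50 = 7 h 1 min; less 45 min break → 6 h 16 min
Sun: 06:00–13:17 = 7 h 17 min; less 45 min break → 6 h 32 min
Total worked: 53 h 50 min = 3230 min.
Regular 44 h 0 min = 2640 min at £42.00/h; overtime 9 h 50 min = 590 min at £63.00/h.
Pay = (2640 × £42.00 + 590 × £63.00) ÷ 60 = £2467.50.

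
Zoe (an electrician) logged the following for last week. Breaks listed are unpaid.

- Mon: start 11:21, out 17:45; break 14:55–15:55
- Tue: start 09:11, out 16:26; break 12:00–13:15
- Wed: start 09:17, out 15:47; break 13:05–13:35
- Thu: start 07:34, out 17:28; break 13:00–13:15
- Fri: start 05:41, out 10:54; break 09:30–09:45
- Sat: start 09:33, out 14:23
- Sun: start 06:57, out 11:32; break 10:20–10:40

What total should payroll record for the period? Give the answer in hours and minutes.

Mon: 11:21–17:45 = 6 h 24 min; less 60 min break → 5 h 24 min
Tue: 09:11–16:26 = 7 h 15 min; less 75 min break → 6 h 0 min
Wed: 09:17–15:47 = 6 h 30 min; less 30 min break → 6 h 0 min
Thu: 07:34–17:28 = 9 h 54 min; less 15 min break → 9 h 39 min
Fri: 05:41–10:54 = 5 h 13 min; less 15 min break → 4 h 58 min
Sat: 09:33–14:23 = 4 h 50 min
Sun: 06:57–11:32 = 4 h 35 min; less 20 min break → 4 h 15 min
Total: 5 h 24 min + 6 h 0 min + 6 h 0 min + 9 h 39 min + 4 h 58 min + 4 h 50 min + 4 h 15 min = 41 h 6 min.

41 h 6 min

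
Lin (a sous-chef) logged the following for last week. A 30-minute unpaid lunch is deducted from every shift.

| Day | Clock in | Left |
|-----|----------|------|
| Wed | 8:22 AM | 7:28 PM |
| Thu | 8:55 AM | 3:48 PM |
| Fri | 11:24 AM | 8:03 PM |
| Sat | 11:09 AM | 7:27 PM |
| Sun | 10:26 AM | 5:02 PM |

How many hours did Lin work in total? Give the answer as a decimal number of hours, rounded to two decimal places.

39.03 hours

Wed: 8:22 AM–7:28 PM = 11 h 6 min; less 30 min break → 10 h 36 min
Thu: 8:55 AM–3:48 PM = 6 h 53 min; less 30 min break → 6 h 23 min
Fri: 11:24 AM–8:03 PM = 8 h 39 min; less 30 min break → 8 h 9 min
Sat: 11:09 AM–7:27 PM = 8 h 18 min; less 30 min break → 7 h 48 min
Sun: 10:26 AM–5:02 PM = 6 h 36 min; less 30 min break → 6 h 6 min
Total: 10 h 36 min + 6 h 23 min + 8 h 9 min + 7 h 48 min + 6 h 6 min = 39 h 2 min.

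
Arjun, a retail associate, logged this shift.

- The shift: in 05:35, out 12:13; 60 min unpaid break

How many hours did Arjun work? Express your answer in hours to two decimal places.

The shift: 05:35–12:13 = 6 h 38 min; less 60 min break → 5 h 38 min

5.63 hours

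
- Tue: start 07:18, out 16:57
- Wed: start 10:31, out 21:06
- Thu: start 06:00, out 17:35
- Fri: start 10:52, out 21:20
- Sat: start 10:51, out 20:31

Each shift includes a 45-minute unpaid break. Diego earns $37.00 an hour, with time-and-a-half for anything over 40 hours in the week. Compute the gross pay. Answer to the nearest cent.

$1935.10

Tue: 07:18–16:57 = 9 h 39 min; less 45 min break → 8 h 54 min
Wed: 10:31–21:06 = 10 h 35 min; less 45 min break → 9 h 50 min
Thu: 06:00–17:35 = 11 h 35 min; less 45 min break → 10 h 50 min
Fri: 10:52–21:20 = 10 h 28 min; less 45 min break → 9 h 43 min
Sat: 10:51–20:31 = 9 h 40 min; less 45 min break → 8 h 55 min
Total worked: 48 h 12 min = 2892 min.
Regular 40 h 0 min = 2400 min at $37.00/h; overtime 8 h 12 min = 492 min at $55.50/h.
Pay = (2400 × $37.00 + 492 × $55.50) ÷ 60 = $1935.10.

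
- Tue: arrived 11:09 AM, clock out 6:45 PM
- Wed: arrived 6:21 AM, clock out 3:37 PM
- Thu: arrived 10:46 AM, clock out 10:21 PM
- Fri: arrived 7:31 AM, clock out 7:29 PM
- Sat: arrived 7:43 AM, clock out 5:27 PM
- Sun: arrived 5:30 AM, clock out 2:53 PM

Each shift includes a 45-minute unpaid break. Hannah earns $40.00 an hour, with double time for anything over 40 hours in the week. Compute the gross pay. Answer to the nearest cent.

$2802.67

Tue: 11:09 AM–6:45 PM = 7 h 36 min; less 45 min break → 6 h 51 min
Wed: 6:21 AM–3:37 PM = 9 h 16 min; less 45 min break → 8 h 31 min
Thu: 10:46 AM–10:21 PM = 11 h 35 min; less 45 min break → 10 h 50 min
Fri: 7:31 AM–7:29 PM = 11 h 58 min; less 45 min break → 11 h 13 min
Sat: 7:43 AM–5:27 PM = 9 h 44 min; less 45 min break → 8 h 59 min
Sun: 5:30 AM–2:53 PM = 9 h 23 min; less 45 min break → 8 h 38 min
Total worked: 55 h 2 min = 3302 min.
Regular 40 h 0 min = 2400 min at $40.00/h; overtime 15 h 2 min = 902 min at $80.00/h.
Pay = (2400 × $40.00 + 902 × $80.00) ÷ 60 = $2802.67.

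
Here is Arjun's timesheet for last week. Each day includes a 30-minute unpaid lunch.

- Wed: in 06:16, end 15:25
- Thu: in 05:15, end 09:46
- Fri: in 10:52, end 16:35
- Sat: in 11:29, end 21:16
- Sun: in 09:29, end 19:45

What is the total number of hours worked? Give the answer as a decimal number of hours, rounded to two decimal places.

36.93 hours

Wed: 06:16–15:25 = 9 h 9 min; less 30 min break → 8 h 39 min
Thu: 05:15–09:46 = 4 h 31 min; less 30 min break → 4 h 1 min
Fri: 10:52–16:35 = 5 h 43 min; less 30 min break → 5 h 13 min
Sat: 11:29–21:16 = 9 h 47 min; less 30 min break → 9 h 17 min
Sun: 09:29–19:45 = 10 h 16 min; less 30 min break → 9 h 46 min
Total: 8 h 39 min + 4 h 1 min + 5 h 13 min + 9 h 17 min + 9 h 46 min = 36 h 56 min.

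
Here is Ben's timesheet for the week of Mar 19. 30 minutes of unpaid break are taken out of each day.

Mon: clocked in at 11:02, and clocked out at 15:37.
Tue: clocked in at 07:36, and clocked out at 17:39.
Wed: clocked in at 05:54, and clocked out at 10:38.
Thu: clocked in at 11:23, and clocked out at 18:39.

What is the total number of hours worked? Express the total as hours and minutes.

Mon: 11:02–15:37 = 4 h 35 min; less 30 min break → 4 h 5 min
Tue: 07:36–17:39 = 10 h 3 min; less 30 min break → 9 h 33 min
Wed: 05:54–10:38 = 4 h 44 min; less 30 min break → 4 h 14 min
Thu: 11:23–18:39 = 7 h 16 min; less 30 min break → 6 h 46 min
Total: 4 h 5 min + 9 h 33 min + 4 h 14 min + 6 h 46 min = 24 h 38 min.

24 h 38 min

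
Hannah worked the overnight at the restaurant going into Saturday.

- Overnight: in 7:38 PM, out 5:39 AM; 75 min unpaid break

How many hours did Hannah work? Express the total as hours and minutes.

Overnight: 7:38 PM → midnight = 4 h 22 min; midnight → 5:39 AM = 5 h 39 min; span 10 h 1 min; less 75 min break → 8 h 46 min

8 h 46 min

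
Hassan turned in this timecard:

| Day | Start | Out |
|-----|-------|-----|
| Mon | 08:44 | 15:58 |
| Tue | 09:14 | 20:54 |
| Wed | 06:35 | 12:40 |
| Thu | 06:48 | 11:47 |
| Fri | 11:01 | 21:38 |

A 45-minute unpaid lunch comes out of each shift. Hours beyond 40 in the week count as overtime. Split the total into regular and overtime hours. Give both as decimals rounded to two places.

Mon: 08:44–15:58 = 7 h 14 min; less 45 min break → 6 h 29 min
Tue: 09:14–20:54 = 11 h 40 min; less 45 min break → 10 h 55 min
Wed: 06:35–12:40 = 6 h 5 min; less 45 min break → 5 h 20 min
Thu: 06:48–11:47 = 4 h 59 min; less 45 min break → 4 h 14 min
Fri: 11:01–21:38 = 10 h 37 min; less 45 min break → 9 h 52 min
Total worked: 36 h 50 min = 36.83 h.
Threshold 40 h → overtime 0 h 0 min, regular 36 h 50 min.

Regular 36.83 hours, overtime 0.00 hours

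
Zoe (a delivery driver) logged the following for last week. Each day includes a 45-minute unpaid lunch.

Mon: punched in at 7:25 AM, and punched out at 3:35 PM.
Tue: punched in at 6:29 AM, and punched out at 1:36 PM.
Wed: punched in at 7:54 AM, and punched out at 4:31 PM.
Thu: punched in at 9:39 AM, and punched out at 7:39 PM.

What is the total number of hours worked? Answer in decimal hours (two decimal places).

30.90 hours

Mon: 7:25 AM–3:35 PM = 8 h 10 min; less 45 min break → 7 h 25 min
Tue: 6:29 AM–1:36 PM = 7 h 7 min; less 45 min break → 6 h 22 min
Wed: 7:54 AM–4:31 PM = 8 h 37 min; less 45 min break → 7 h 52 min
Thu: 9:39 AM–7:39 PM = 10 h 0 min; less 45 min break → 9 h 15 min
Total: 7 h 25 min + 6 h 22 min + 7 h 52 min + 9 h 15 min = 30 h 54 min.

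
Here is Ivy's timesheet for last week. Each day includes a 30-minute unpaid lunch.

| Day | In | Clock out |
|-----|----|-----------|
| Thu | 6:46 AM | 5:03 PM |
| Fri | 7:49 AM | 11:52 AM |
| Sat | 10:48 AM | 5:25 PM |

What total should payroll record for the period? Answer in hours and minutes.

19 h 27 min

Thu: 6:46 AM–5:03 PM = 10 h 17 min; less 30 min break → 9 h 47 min
Fri: 7:49 AM–11:52 AM = 4 h 3 min; less 30 min break → 3 h 33 min
Sat: 10:48 AM–5:25 PM = 6 h 37 min; less 30 min break → 6 h 7 min
Total: 9 h 47 min + 3 h 33 min + 6 h 7 min = 19 h 27 min.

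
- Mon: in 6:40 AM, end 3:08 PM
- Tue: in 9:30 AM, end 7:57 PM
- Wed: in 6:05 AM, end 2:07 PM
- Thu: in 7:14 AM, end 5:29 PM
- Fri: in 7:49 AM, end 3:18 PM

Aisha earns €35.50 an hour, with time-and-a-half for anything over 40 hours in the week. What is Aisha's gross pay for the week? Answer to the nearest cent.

€1669.39

Mon: 6:40 AM–3:08 PM = 8 h 28 min
Tue: 9:30 AM–7:57 PM = 10 h 27 min
Wed: 6:05 AM–2:07 PM = 8 h 2 min
Thu: 7:14 AM–5:29 PM = 10 h 15 min
Fri: 7:49 AM–3:18 PM = 7 h 29 min
Total worked: 44 h 41 min = 2681 min.
Regular 40 h 0 min = 2400 min at €35.50/h; overtime 4 h 41 min = 281 min at €53.25/h.
Pay = (2400 × €35.50 + 281 × €53.25) ÷ 60 = €1669.39.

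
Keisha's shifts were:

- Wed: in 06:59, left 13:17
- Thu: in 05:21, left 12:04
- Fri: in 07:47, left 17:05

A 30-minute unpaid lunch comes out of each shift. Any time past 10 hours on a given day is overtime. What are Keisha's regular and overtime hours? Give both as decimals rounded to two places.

Wed: 06:59–13:17 = 6 h 18 min; less 30 min break → 5 h 48 min
Thu: 05:21–12:04 = 6 h 43 min; less 30 min break → 6 h 13 min
Fri: 07:47–17:05 = 9 h 18 min; less 30 min break → 8 h 48 min
Wed reg 5 h 48 min / OT 0 h 0 min; Thu reg 6 h 13 min / OT 0 h 0 min; Fri reg 8 h 48 min / OT 0 h 0 min.
Totals: regular 20 h 49 min, overtime 0 h 0 min.

Regular 20.82 hours, overtime 0.00 hours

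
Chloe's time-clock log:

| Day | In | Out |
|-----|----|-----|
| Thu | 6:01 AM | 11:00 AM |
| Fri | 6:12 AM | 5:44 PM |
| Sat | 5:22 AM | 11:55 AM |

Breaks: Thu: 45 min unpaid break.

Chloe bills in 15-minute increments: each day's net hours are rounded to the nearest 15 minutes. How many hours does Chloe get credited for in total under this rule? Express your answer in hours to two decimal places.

22.25 hours

Thu: 6:01 AM–11:00 AM = 4 h 59 min − 45 min = 4 h 14 min → rounds to 4 h 15 min
Fri: 6:12 AM–5:44 PM = 11 h 32 min → rounds to 11 h 30 min
Sat: 5:22 AM–11:55 AM = 6 h 33 min → rounds to 6 h 30 min
Total credited: 22 h 15 min.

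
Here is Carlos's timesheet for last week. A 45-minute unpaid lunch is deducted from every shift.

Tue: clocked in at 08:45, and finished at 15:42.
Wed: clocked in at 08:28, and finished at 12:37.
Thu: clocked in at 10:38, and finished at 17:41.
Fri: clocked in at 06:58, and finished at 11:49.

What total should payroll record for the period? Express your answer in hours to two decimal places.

20.00 hours

Tue: 08:45–15:42 = 6 h 57 min; less 45 min break → 6 h 12 min
Wed: 08:28–12:37 = 4 h 9 min; less 45 min break → 3 h 24 min
Thu: 10:38–17:41 = 7 h 3 min; less 45 min break → 6 h 18 min
Fri: 06:58–11:49 = 4 h 51 min; less 45 min break → 4 h 6 min
Total: 6 h 12 min + 3 h 24 min + 6 h 18 min + 4 h 6 min = 20 h 0 min.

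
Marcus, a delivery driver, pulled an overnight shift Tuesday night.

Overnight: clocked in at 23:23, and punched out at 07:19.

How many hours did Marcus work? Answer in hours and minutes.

Overnight: 23:23 → midnight = 0 h 37 min; midnight → 07:19 = 7 h 19 min; span 7 h 56 min

7 h 56 min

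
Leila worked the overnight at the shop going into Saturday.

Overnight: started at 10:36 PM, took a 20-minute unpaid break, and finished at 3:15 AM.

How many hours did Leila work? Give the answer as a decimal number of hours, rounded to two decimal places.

4.32 hours

Overnight: 10:36 PM → midnight = 1 h 24 min; midnight → 3:15 AM = 3 h 15 min; span 4 h 39 min; less 20 min break → 4 h 19 min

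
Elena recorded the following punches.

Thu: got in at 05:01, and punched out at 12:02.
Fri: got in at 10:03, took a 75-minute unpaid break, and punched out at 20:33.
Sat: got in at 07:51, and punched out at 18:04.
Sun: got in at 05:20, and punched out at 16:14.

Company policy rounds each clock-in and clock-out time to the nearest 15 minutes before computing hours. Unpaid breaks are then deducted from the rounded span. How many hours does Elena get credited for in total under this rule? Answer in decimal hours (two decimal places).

Thu: in 05:01→05:00, out 12:02→12:00; 7 h 0 min
Fri: in 10:03→10:00, out 20:33→20:30; 10 h 30 min − 75 min = 9 h 15 min
Sat: in 07:51→07:45, out 18:04→18:00; 10 h 15 min
Sun: in 05:20→05:15, out 16:14→16:15; 11 h 0 min
Total credited: 37 h 30 min.

37.50 hours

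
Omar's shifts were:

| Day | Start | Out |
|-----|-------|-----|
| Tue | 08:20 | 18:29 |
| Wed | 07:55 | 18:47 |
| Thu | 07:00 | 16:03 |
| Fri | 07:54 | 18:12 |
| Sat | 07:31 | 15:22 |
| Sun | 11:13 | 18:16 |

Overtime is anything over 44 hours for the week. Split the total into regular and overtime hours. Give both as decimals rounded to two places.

Regular 44.00 hours, overtime 11.27 hours

Tue: 08:20–18:29 = 10 h 9 min
Wed: 07:55–18:47 = 10 h 52 min
Thu: 07:00–16:03 = 9 h 3 min
Fri: 07:54–18:12 = 10 h 18 min
Sat: 07:31–15:22 = 7 h 51 min
Sun: 11:13–18:16 = 7 h 3 min
Total worked: 55 h 16 min = 55.27 h.
Threshold 44 h → overtime 11 h 16 min, regular 44 h 0 min.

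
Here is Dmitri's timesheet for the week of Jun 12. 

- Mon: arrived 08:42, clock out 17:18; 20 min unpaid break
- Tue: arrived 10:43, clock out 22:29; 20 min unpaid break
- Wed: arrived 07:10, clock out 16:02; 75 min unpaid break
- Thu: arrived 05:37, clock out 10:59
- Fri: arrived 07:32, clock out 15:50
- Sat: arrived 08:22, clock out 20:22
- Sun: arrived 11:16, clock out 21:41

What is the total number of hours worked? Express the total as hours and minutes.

Mon: 08:42–17:18 = 8 h 36 min; less 20 min break → 8 h 16 min
Tue: 10:43–22:29 = 11 h 46 min; less 20 min break → 11 h 26 min
Wed: 07:10–16:02 = 8 h 52 min; less 75 min break → 7 h 37 min
Thu: 05:37–10:59 = 5 h 22 min
Fri: 07:32–15:50 = 8 h 18 min
Sat: 08:22–20:22 = 12 h 0 min
Sun: 11:16–21:41 = 10 h 25 min
Total: 8 h 16 min + 11 h 26 min + 7 h 37 min + 5 h 22 min + 8 h 18 min + 12 h 0 min + 10 h 25 min = 63 h 24 min.

63 h 24 min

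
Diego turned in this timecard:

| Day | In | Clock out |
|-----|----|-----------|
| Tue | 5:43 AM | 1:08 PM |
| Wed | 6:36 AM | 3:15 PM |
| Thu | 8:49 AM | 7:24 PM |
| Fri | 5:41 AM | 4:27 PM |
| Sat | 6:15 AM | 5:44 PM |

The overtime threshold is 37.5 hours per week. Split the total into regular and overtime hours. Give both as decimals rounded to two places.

Regular 37.50 hours, overtime 11.40 hours

Tue: 5:43 AM–1:08 PM = 7 h 25 min
Wed: 6:36 AM–3:15 PM = 8 h 39 min
Thu: 8:49 AM–7:24 PM = 10 h 35 min
Fri: 5:41 AM–4:27 PM = 10 h 46 min
Sat: 6:15 AM–5:44 PM = 11 h 29 min
Total worked: 48 h 54 min = 48.90 h.
Threshold 37.5 h → overtime 11 h 24 min, regular 37 h 30 min.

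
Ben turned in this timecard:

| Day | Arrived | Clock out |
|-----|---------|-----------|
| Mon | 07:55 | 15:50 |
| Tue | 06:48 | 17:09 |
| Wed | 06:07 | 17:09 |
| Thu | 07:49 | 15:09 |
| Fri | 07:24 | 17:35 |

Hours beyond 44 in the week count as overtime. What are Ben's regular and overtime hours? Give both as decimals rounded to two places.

Mon: 07:55–15:50 = 7 h 55 min
Tue: 06:48–17:09 = 10 h 21 min
Wed: 06:07–17:09 = 11 h 2 min
Thu: 07:49–15:09 = 7 h 20 min
Fri: 07:24–17:35 = 10 h 11 min
Total worked: 46 h 49 min = 46.82 h.
Threshold 44 h → overtime 2 h 49 min, regular 44 h 0 min.

Regular 44.00 hours, overtime 2.82 hours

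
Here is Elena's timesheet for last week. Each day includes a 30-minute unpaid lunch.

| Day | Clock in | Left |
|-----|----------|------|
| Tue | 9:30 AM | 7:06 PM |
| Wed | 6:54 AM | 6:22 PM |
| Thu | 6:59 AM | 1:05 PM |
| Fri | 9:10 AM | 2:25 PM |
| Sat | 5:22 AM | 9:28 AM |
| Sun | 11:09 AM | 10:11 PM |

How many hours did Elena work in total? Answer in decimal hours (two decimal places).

44.55 hours

Tue: 9:30 AM–7:06 PM = 9 h 36 min; less 30 min break → 9 h 6 min
Wed: 6:54 AM–6:22 PM = 11 h 28 min; less 30 min break → 10 h 58 min
Thu: 6:59 AM–1:05 PM = 6 h 6 min; less 30 min break → 5 h 36 min
Fri: 9:10 AM–2:25 PM = 5 h 15 min; less 30 min break → 4 h 45 min
Sat: 5:22 AM–9:28 AM = 4 h 6 min; less 30 min break → 3 h 36 min
Sun: 11:09 AM–10:11 PM = 11 h 2 min; less 30 min break → 10 h 32 min
Total: 9 h 6 min + 10 h 58 min + 5 h 36 min + 4 h 45 min + 3 h 36 min + 10 h 32 min = 44 h 33 min.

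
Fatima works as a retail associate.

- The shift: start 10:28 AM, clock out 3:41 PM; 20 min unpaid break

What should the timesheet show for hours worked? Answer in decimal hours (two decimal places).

4.88 hours

The shift: 10:28 AM–3:41 PM = 5 h 13 min; less 20 min break → 4 h 53 min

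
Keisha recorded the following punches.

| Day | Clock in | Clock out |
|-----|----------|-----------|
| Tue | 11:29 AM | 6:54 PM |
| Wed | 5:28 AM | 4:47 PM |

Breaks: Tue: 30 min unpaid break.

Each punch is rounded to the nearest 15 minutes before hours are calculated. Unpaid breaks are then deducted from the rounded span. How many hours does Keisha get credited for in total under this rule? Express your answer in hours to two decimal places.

Tue: in 11:29 AM→11:30 AM, out 6:54 PM→7:00 PM; 7 h 30 min − 30 min = 7 h 0 min
Wed: in 5:28 AM→5:30 AM, out 4:47 PM→4:45 PM; 11 h 15 min
Total credited: 18 h 15 min.

18.25 hours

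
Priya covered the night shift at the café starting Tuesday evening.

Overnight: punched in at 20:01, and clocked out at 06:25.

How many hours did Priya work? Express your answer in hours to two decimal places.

10.40 hours

Overnight: 20:01 → midnight = 3 h 59 min; midnight → 06:25 = 6 h 25 min; span 10 h 24 min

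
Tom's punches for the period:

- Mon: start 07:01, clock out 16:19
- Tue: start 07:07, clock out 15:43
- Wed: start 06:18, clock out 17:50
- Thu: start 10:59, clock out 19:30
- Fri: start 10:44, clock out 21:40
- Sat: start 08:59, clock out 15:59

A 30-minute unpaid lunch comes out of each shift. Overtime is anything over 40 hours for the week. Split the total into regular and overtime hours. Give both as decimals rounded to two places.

Regular 40.00 hours, overtime 12.88 hours

Mon: 07:01–16:19 = 9 h 18 min; less 30 min break → 8 h 48 min
Tue: 07:07–15:43 = 8 h 36 min; less 30 min break → 8 h 6 min
Wed: 06:18–17:50 = 11 h 32 min; less 30 min break → 11 h 2 min
Thu: 10:59–19:30 = 8 h 31 min; less 30 min break → 8 h 1 min
Fri: 10:44–21:40 = 10 h 56 min; less 30 min break → 10 h 26 min
Sat: 08:59–15:59 = 7 h 0 min; less 30 min break → 6 h 30 min
Total worked: 52 h 53 min = 52.88 h.
Threshold 40 h → overtime 12 h 53 min, regular 40 h 0 min.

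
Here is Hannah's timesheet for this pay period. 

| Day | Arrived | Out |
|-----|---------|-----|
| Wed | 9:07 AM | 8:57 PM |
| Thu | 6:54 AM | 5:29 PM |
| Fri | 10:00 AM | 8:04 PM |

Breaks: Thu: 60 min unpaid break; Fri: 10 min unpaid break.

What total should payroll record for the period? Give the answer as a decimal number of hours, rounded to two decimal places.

31.32 hours

Wed: 9:07 AM–8:57 PM = 11 h 50 min
Thu: 6:54 AM–5:29 PM = 10 h 35 min; less 60 min break → 9 h 35 min
Fri: 10:00 AM–8:04 PM = 10 h 4 min; less 10 min break → 9 h 54 min
Total: 11 h 50 min + 9 h 35 min + 9 h 54 min = 31 h 19 min.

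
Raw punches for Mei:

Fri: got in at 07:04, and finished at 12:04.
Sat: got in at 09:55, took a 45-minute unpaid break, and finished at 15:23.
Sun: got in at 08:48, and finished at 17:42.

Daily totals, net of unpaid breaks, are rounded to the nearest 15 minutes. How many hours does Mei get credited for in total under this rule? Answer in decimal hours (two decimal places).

18.75 hours

Fri: 07:04–12:04 = 5 h 0 min → rounds to 5 h 0 min
Sat: 09:55–15:23 = 5 h 28 min − 45 min = 4 h 43 min → rounds to 4 h 45 min
Sun: 08:48–17:42 = 8 h 54 min → rounds to 9 h 0 min
Total credited: 18 h 45 min.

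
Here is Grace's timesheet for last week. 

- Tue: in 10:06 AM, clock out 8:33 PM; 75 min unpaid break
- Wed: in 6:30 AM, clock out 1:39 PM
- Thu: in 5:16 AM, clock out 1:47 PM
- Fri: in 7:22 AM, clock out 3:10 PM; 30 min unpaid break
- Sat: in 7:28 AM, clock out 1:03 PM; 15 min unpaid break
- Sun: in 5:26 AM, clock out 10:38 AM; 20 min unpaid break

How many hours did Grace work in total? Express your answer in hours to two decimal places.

Tue: 10:06 AM–8:33 PM = 10 h 27 min; less 75 min break → 9 h 12 min
Wed: 6:30 AM–1:39 PM = 7 h 9 min
Thu: 5:16 AM–1:47 PM = 8 h 31 min
Fri: 7:22 AM–3:10 PM = 7 h 48 min; less 30 min break → 7 h 18 min
Sat: 7:28 AM–1:03 PM = 5 h 35 min; less 15 min break → 5 h 20 min
Sun: 5:26 AM–10:38 AM = 5 h 12 min; less 20 min break → 4 h 52 min
Total: 9 h 12 min + 7 h 9 min + 8 h 31 min + 7 h 18 min + 5 h 20 min + 4 h 52 min = 42 h 22 min.

42.37 hours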